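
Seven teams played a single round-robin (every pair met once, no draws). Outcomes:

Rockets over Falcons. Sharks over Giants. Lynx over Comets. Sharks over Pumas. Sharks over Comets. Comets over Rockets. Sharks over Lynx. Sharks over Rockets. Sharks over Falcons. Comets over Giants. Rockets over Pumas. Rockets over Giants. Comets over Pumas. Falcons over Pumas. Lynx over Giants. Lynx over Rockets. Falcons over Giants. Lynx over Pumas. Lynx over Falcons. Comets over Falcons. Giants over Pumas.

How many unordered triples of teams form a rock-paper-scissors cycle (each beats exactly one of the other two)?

Win totals: Sharks 6, Falcons 2, Rockets 3, Giants 1, Pumas 0, Lynx 5, Comets 4.
A team with w wins dominates both others in C(w,2) triples; summing gives 15 + 1 + 3 + 0 + 0 + 10 + 6 = 35 transitive triples.
Total triples C(7,3) = 35, so cyclic triples = 35 − 35 = 0.

0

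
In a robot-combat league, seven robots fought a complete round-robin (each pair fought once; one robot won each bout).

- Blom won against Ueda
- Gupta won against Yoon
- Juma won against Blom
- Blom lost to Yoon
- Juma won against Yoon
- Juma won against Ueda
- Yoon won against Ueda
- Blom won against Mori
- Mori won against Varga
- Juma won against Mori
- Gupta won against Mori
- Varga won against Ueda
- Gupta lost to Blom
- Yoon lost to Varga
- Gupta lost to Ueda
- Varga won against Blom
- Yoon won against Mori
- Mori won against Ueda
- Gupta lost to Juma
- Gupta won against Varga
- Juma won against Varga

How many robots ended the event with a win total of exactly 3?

4

Win totals: Gupta 3, Ueda 1, Yoon 3, Mori 2, Blom 3, Varga 3, Juma 6.
Exactly 3: Gupta, Yoon, Blom, Varga — 4 robots.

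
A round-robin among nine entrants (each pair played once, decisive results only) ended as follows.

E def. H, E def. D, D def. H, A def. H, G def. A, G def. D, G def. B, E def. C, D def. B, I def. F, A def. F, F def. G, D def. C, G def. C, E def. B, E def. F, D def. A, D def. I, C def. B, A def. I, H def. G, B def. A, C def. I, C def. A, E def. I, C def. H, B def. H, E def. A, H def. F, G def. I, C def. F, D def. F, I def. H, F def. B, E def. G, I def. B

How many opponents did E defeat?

E's results: beat A, B, C, D, F, G, H, I; lost to no one.
That is 8 wins.

8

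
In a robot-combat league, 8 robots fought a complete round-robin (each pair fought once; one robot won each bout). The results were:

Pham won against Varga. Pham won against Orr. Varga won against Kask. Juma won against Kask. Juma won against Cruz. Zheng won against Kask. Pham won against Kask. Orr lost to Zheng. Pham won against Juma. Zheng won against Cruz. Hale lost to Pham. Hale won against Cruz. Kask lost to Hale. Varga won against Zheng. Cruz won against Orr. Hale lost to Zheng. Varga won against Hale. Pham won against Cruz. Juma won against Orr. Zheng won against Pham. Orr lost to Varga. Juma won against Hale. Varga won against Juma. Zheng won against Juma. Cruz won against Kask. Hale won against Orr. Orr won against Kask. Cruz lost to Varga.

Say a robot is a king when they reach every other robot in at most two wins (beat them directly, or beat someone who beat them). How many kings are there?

3

Hale cannot reach Zheng, Varga, Pham, Juma in two steps.
Zheng reaches everyone (king).
Varga reaches everyone (king).
Cruz cannot reach Hale, Zheng, Varga, Pham, Juma in two steps.
Kask cannot reach Hale, Zheng, Varga, Cruz, Pham, Orr, Juma in two steps.
Pham reaches everyone (king).
Orr cannot reach Hale, Zheng, Varga, Cruz, Pham, Juma in two steps.
Juma cannot reach Zheng, Varga, Pham in two steps.
Kings: Zheng, Varga, Pham — 3.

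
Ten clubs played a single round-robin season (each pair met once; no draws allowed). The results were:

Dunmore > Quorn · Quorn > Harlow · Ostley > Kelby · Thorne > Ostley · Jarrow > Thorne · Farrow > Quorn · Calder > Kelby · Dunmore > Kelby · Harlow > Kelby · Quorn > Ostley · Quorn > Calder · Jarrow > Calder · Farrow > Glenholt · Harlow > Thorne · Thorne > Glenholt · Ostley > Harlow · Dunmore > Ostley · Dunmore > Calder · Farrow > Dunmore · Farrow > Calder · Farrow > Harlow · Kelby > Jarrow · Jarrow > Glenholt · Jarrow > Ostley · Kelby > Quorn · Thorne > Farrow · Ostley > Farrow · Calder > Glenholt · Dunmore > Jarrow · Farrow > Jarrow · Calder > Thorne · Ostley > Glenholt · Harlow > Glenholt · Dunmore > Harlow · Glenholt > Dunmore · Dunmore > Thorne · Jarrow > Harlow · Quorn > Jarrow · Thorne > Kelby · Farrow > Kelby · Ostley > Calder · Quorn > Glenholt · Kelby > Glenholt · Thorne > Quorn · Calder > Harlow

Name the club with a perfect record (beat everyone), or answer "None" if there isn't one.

None

Highest win total is Farrow with 7 (out of 9 possible).
Farrow lost to Ostley, Thorne, so no club went undefeated.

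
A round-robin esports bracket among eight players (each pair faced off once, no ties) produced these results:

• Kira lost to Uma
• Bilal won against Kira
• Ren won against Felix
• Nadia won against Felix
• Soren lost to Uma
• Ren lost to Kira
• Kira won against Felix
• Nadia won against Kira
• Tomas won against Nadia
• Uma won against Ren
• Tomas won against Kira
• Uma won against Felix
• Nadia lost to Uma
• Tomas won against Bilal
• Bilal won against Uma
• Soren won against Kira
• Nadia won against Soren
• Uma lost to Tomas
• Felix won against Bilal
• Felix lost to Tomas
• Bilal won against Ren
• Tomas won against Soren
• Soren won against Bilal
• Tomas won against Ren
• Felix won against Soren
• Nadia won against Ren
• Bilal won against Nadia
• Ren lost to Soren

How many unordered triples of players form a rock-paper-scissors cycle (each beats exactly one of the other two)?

8

Win totals: Nadia 4, Tomas 7, Uma 5, Ren 1, Soren 3, Felix 2, Bilal 4, Kira 2.
A player with w wins dominates both others in C(w,2) triples; summing gives 6 + 21 + 10 + 0 + 3 + 1 + 6 + 1 = 48 transitive triples.
Total triples C(8,3) = 56, so cyclic triples = 56 − 48 = 8.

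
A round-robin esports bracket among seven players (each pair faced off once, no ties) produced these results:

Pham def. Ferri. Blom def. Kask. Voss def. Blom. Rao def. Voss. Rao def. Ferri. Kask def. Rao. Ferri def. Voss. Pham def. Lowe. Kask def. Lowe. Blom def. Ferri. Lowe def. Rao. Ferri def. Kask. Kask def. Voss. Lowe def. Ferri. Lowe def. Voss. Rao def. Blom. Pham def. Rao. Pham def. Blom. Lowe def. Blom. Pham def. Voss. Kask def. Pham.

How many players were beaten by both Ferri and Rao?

Ferri beat: Kask, Voss.
Rao beat: Voss, Blom, Ferri.
Both beat: Voss — 1.

1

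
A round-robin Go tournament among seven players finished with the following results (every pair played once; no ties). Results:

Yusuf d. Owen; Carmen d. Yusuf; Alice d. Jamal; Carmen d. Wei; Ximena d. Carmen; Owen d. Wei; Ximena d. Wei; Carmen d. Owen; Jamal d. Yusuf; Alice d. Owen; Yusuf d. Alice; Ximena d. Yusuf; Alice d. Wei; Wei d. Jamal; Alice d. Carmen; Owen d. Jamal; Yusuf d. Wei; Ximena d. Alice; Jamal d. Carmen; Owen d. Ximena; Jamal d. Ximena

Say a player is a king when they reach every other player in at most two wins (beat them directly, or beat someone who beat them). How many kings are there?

6

Wei cannot reach Owen, Alice in two steps.
Owen reaches everyone (king).
Ximena reaches everyone (king).
Alice reaches everyone (king).
Yusuf reaches everyone (king).
Jamal reaches everyone (king).
Carmen reaches everyone (king).
Kings: Owen, Ximena, Alice, Yusuf, Jamal, Carmen — 6.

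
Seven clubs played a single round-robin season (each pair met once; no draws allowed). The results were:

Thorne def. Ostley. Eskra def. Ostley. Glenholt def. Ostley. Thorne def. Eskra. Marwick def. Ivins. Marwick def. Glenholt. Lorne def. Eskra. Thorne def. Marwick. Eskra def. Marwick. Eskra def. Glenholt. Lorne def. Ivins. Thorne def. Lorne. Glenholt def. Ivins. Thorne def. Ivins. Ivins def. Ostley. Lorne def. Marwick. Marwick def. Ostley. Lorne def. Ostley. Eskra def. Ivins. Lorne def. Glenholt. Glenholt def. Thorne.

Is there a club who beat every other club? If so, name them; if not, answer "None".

None

Highest win total is Thorne with 5 (out of 6 possible).
Thorne lost to Glenholt, so no club went undefeated.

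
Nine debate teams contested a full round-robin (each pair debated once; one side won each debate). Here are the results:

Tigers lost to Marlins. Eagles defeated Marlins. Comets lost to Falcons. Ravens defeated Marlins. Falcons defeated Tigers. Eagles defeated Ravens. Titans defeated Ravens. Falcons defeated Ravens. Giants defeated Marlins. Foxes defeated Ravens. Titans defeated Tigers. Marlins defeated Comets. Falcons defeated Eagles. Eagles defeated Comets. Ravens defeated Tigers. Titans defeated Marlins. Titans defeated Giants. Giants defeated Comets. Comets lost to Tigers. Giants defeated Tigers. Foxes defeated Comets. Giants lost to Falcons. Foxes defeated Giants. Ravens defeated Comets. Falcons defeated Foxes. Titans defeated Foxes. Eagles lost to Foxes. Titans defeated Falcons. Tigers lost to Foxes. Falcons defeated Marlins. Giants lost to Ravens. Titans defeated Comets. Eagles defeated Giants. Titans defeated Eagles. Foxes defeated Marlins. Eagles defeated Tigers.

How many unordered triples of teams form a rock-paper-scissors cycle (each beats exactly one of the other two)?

0

Win totals: Ravens 4, Titans 8, Marlins 2, Tigers 1, Comets 0, Eagles 5, Giants 3, Foxes 6, Falcons 7.
A team with w wins dominates both others in C(w,2) triples; summing gives 6 + 28 + 1 + 0 + 0 + 10 + 3 + 15 + 21 = 84 transitive triples.
Total triples C(9,3) = 84, so cyclic triples = 84 − 84 = 0.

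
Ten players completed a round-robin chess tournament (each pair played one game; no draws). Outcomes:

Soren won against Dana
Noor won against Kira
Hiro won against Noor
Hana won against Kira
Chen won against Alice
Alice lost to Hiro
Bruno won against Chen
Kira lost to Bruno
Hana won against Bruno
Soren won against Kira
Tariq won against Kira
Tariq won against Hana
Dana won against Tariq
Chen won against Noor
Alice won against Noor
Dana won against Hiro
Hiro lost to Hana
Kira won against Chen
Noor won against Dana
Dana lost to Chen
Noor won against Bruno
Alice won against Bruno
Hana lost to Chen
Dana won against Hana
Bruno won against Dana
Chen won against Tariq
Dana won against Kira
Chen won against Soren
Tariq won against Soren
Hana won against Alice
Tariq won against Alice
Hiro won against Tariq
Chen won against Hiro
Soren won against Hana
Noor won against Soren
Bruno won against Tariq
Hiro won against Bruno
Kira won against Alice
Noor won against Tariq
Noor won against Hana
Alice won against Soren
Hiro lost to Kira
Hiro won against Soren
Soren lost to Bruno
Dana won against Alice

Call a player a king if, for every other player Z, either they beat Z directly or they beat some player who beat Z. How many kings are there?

8

Dana reaches everyone (king).
Noor reaches everyone (king).
Tariq reaches everyone (king).
Hiro reaches everyone (king).
Soren cannot reach Noor in two steps.
Bruno reaches everyone (king).
Kira reaches everyone (king).
Hana reaches everyone (king).
Alice cannot reach Hiro in two steps.
Chen reaches everyone (king).
Kings: Dana, Noor, Tariq, Hiro, Bruno, Kira, Hana, Chen — 8.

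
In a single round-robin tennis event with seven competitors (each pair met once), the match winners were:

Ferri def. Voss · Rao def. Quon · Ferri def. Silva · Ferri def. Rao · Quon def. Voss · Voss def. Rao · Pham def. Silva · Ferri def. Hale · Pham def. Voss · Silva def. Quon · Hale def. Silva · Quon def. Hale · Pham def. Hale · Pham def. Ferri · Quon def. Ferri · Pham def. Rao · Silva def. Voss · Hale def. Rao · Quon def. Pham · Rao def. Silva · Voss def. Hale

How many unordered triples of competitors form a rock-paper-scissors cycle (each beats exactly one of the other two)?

Win totals: Pham 5, Hale 2, Silva 2, Rao 2, Ferri 4, Quon 4, Voss 2.
A competitor with w wins dominates both others in C(w,2) triples; summing gives 10 + 1 + 1 + 1 + 6 + 6 + 1 = 26 transitive triples.
Total triples C(7,3) = 35, so cyclic triples = 35 − 26 = 9.

9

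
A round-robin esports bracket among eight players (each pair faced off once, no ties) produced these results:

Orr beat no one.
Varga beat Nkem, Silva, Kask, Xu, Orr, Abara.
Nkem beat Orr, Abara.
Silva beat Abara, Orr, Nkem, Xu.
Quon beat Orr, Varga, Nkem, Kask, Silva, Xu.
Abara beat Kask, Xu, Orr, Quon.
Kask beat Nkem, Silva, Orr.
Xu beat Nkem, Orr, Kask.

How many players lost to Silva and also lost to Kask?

2

Silva beat: Orr, Xu, Nkem, Abara.
Kask beat: Orr, Nkem, Silva.
Both beat: Orr, Nkem — 2.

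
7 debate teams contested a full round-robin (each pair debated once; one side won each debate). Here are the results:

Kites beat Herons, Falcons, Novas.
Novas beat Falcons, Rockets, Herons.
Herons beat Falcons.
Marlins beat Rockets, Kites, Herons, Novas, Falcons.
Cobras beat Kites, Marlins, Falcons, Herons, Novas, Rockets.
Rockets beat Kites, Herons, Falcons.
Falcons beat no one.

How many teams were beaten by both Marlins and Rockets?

Marlins beat: Rockets, Falcons, Novas, Kites, Herons.
Rockets beat: Falcons, Kites, Herons.
Both beat: Falcons, Kites, Herons — 3.

3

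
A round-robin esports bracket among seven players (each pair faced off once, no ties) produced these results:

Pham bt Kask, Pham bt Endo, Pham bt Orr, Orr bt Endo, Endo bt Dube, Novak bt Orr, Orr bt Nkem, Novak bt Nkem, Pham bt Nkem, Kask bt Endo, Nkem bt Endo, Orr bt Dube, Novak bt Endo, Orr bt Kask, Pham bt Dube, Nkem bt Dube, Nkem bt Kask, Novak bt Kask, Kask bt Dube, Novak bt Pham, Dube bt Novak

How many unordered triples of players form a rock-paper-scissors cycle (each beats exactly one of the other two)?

Win totals: Kask 2, Orr 4, Dube 1, Novak 5, Pham 5, Endo 1, Nkem 3.
A player with w wins dominates both others in C(w,2) triples; summing gives 1 + 6 + 0 + 10 + 10 + 0 + 3 = 30 transitive triples.
Total triples C(7,3) = 35, so cyclic triples = 35 − 30 = 5.

5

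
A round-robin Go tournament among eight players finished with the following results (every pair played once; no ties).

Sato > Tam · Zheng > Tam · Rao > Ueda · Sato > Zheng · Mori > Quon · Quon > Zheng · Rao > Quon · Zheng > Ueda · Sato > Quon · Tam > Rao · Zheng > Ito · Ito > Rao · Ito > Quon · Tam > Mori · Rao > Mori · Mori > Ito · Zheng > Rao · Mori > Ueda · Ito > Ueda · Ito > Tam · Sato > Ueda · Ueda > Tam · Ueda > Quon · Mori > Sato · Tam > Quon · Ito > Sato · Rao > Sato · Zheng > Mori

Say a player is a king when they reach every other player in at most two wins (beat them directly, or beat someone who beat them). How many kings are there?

6

Rao reaches everyone (king).
Zheng reaches everyone (king).
Mori reaches everyone (king).
Quon cannot reach Sato in two steps.
Tam reaches everyone (king).
Ito reaches everyone (king).
Sato reaches everyone (king).
Ueda cannot reach Ito, Sato in two steps.
Kings: Rao, Zheng, Mori, Tam, Ito, Sato — 6.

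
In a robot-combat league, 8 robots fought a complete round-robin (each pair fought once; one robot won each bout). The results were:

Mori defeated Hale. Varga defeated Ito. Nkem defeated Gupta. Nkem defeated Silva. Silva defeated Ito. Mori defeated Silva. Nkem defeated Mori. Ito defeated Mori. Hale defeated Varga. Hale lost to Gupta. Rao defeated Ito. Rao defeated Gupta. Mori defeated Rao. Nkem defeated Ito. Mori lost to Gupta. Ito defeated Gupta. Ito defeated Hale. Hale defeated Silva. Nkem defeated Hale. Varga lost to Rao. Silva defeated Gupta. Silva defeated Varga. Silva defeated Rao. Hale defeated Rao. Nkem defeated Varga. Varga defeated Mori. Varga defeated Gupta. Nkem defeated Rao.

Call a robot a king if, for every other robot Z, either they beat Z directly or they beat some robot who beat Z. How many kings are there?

1

Hale cannot reach Nkem in two steps.
Silva cannot reach Nkem in two steps.
Nkem reaches everyone (king).
Mori cannot reach Nkem in two steps.
Varga cannot reach Nkem in two steps.
Ito cannot reach Nkem in two steps.
Gupta cannot reach Nkem, Ito in two steps.
Rao cannot reach Silva, Nkem in two steps.
Kings: Nkem — 1.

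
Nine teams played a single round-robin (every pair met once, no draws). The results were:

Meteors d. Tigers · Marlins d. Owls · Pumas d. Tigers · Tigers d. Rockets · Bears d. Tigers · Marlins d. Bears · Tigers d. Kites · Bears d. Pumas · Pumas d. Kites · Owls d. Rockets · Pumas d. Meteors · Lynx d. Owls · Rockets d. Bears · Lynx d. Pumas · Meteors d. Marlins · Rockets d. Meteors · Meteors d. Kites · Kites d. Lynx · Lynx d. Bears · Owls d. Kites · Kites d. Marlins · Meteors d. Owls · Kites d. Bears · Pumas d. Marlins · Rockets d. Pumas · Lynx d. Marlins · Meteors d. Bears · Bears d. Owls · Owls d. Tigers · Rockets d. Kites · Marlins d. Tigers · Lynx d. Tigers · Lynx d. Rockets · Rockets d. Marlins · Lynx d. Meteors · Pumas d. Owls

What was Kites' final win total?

Kites' results: beat Marlins, Lynx, Bears; lost to Pumas, Rockets, Owls, Tigers, Meteors.
That is 3 wins.

3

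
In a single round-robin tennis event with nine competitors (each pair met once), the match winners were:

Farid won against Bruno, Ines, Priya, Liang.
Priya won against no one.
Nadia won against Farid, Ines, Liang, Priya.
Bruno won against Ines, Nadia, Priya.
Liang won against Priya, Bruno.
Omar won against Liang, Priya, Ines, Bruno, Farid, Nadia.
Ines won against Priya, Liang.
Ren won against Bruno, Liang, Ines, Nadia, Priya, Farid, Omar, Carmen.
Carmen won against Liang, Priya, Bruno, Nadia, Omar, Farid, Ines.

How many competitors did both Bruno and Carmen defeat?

3

Bruno beat: Nadia, Ines, Priya.
Carmen beat: Nadia, Farid, Ines, Priya, Bruno, Omar, Liang.
Both beat: Nadia, Ines, Priya — 3.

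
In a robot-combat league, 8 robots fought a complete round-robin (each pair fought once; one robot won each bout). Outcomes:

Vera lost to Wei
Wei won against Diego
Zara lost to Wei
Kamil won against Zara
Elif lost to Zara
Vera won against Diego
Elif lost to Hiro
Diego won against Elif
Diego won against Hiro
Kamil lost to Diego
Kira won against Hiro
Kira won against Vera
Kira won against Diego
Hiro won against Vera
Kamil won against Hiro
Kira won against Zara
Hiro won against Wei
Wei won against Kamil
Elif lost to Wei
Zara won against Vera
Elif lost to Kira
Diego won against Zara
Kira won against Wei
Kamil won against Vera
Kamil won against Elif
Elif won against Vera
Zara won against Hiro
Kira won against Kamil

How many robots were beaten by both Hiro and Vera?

Hiro beat: Wei, Elif, Vera.
Vera beat: Diego.
No one was beaten by both.

0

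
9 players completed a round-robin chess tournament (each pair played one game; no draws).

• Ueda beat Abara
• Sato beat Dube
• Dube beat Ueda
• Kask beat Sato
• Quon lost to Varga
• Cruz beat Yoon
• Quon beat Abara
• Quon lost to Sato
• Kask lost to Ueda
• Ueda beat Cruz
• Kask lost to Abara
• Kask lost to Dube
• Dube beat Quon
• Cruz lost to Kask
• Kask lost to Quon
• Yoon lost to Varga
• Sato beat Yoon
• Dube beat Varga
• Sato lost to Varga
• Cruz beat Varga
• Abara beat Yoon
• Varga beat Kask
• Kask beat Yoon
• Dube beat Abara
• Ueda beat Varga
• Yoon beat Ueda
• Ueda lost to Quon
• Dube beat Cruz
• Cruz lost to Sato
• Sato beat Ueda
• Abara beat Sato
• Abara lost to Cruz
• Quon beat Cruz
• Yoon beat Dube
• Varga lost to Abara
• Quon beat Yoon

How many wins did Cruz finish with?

3

Cruz's results: beat Varga, Abara, Yoon; lost to Sato, Ueda, Dube, Kask, Quon.
That is 3 wins.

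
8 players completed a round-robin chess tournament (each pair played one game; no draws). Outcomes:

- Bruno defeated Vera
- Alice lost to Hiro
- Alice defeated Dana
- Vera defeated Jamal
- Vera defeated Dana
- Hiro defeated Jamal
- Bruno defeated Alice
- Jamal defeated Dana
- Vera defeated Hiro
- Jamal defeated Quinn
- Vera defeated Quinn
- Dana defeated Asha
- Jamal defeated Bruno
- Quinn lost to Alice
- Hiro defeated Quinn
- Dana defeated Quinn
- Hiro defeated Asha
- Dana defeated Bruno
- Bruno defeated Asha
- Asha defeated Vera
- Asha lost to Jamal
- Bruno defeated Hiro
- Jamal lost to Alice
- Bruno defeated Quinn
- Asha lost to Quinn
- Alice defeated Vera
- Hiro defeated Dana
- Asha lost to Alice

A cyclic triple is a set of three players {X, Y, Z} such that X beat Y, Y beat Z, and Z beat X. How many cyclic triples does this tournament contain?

Win totals: Hiro 5, Quinn 1, Vera 4, Jamal 4, Dana 3, Asha 1, Bruno 5, Alice 5.
A player with w wins dominates both others in C(w,2) triples; summing gives 10 + 0 + 6 + 6 + 3 + 0 + 10 + 10 = 45 transitive triples.
Total triples C(8,3) = 56, so cyclic triples = 56 − 45 = 11.

11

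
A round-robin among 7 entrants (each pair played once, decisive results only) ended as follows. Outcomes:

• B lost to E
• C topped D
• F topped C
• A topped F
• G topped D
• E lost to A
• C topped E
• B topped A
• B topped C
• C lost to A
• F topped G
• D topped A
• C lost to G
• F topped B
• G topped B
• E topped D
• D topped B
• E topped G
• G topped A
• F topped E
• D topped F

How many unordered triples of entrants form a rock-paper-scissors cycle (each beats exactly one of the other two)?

12

Win totals: A 3, B 2, C 2, D 3, E 3, F 4, G 4.
An entrant with w wins dominates both others in C(w,2) triples; summing gives 3 + 1 + 1 + 3 + 3 + 6 + 6 = 23 transitive triples.
Total triples C(7,3) = 35, so cyclic triples = 35 − 23 = 12.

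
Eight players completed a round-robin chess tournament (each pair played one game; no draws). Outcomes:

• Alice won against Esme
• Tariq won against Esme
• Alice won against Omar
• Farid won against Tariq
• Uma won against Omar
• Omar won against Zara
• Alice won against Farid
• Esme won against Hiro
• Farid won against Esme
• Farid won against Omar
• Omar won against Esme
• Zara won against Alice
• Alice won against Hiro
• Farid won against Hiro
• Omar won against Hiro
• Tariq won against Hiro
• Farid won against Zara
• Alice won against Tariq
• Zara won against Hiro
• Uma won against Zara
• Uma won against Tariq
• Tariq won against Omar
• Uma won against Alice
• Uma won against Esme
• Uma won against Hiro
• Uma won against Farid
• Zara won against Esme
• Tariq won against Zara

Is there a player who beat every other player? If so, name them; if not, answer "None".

Uma

Uma has 7 wins out of 7 opponents — a perfect record.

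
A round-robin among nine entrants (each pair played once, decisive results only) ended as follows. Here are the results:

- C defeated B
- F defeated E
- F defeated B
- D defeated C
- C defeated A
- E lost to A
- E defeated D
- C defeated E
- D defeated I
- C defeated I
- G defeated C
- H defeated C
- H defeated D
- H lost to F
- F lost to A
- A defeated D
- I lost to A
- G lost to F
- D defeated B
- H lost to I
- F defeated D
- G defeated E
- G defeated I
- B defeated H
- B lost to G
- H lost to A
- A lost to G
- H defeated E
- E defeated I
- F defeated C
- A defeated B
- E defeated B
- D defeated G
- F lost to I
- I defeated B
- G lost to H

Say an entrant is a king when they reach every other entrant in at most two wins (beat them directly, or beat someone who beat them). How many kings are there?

A reaches everyone (king).
B cannot reach A, F, I in two steps.
C cannot reach G in two steps.
D reaches everyone (king).
E cannot reach A in two steps.
F reaches everyone (king).
G reaches everyone (king).
H cannot reach F in two steps.
I cannot reach A in two steps.
Kings: A, D, F, G — 4.

4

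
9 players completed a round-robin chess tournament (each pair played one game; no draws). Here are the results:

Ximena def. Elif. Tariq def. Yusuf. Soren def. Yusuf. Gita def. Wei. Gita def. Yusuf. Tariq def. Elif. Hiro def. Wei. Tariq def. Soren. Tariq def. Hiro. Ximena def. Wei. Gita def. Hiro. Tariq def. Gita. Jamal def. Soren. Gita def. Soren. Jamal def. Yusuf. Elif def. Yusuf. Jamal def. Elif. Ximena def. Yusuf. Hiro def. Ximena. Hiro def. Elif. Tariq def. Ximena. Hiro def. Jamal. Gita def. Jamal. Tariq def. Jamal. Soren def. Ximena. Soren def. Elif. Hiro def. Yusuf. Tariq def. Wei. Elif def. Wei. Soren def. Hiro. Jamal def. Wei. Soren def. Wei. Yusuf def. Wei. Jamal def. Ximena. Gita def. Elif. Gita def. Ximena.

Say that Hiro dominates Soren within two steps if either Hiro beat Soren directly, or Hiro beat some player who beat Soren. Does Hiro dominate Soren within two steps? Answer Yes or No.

Yes

Hiro did not beat Soren directly.
Hiro beat Ximena, Jamal, Wei, Elif, Yusuf. Of those, Jamal beat Soren.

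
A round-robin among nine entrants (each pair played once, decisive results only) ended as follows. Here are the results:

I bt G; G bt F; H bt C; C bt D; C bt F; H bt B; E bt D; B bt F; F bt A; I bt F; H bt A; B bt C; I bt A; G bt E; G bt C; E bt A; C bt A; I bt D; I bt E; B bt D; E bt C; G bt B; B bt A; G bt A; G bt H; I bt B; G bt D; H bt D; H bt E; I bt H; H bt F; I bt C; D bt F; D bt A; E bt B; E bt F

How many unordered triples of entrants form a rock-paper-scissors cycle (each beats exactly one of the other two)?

0

Win totals: A 0, B 4, C 3, D 2, E 5, F 1, G 7, H 6, I 8.
An entrant with w wins dominates both others in C(w,2) triples; summing gives 0 + 6 + 3 + 1 + 10 + 0 + 21 + 15 + 28 = 84 transitive triples.
Total triples C(9,3) = 84, so cyclic triples = 84 − 84 = 0.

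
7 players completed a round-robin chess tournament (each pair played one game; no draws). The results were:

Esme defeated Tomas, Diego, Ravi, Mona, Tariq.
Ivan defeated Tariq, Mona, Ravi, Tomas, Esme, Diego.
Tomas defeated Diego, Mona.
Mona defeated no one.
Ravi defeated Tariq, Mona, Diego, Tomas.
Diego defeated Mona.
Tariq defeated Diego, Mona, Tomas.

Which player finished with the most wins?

Ivan

Win totals: Diego 1, Ivan 6, Mona 0, Tomas 2, Tariq 3, Esme 5, Ravi 4.
Ivan leads with 6 wins (next highest: 5).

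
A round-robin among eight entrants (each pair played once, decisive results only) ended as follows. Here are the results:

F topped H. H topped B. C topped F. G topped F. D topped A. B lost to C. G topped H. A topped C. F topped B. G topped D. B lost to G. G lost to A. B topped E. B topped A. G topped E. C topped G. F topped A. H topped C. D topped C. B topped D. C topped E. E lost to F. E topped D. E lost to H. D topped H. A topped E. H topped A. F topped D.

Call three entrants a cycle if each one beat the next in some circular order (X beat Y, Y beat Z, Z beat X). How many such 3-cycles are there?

Win totals: A 3, B 3, C 4, D 3, E 1, F 5, G 5, H 4.
An entrant with w wins dominates both others in C(w,2) triples; summing gives 3 + 3 + 6 + 3 + 0 + 10 + 10 + 6 = 41 transitive triples.
Total triples C(8,3) = 56, so cyclic triples = 56 − 41 = 15.

15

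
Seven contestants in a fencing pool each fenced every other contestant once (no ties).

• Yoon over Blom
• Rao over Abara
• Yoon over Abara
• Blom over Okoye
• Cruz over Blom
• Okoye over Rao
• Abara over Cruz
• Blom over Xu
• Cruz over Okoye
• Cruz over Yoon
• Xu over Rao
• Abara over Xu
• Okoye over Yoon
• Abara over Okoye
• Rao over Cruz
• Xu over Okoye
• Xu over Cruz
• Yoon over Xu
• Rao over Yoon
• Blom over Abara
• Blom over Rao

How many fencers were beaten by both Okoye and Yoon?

Okoye beat: Yoon, Rao.
Yoon beat: Abara, Blom, Xu.
No one was beaten by both.

0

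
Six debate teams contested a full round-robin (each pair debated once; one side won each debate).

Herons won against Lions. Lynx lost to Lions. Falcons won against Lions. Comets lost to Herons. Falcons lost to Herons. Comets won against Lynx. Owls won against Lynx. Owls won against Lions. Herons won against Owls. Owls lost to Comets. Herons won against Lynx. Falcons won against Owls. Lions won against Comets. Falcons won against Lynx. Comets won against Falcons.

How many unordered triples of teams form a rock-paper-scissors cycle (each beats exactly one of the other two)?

2

Win totals: Lynx 0, Herons 5, Falcons 3, Lions 2, Owls 2, Comets 3.
A team with w wins dominates both others in C(w,2) triples; summing gives 0 + 10 + 3 + 1 + 1 + 3 = 18 transitive triples.
Total triples C(6,3) = 20, so cyclic triples = 20 − 18 = 2.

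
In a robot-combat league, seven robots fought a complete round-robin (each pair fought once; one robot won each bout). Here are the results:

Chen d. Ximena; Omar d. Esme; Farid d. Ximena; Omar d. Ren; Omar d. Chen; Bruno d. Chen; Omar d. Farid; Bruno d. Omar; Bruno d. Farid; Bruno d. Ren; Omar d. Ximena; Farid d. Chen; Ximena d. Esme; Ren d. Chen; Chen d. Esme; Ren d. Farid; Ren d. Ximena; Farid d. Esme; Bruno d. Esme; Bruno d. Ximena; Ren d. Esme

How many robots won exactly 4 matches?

1

Win totals: Bruno 6, Omar 5, Esme 0, Ren 4, Farid 3, Ximena 1, Chen 2.
Exactly 4: Ren — 1 robot.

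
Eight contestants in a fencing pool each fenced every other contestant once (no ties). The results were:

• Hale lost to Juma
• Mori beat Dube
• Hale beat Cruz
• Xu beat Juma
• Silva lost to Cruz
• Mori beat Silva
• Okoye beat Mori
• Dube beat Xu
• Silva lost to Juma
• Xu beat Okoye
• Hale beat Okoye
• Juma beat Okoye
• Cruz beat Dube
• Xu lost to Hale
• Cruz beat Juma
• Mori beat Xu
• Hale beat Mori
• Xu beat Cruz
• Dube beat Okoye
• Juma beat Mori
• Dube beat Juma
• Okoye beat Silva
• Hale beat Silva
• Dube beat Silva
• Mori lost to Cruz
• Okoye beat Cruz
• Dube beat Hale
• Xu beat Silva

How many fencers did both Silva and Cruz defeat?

0

Silva beat: no one.
Cruz beat: Dube, Mori, Silva, Juma.
No one was beaten by both.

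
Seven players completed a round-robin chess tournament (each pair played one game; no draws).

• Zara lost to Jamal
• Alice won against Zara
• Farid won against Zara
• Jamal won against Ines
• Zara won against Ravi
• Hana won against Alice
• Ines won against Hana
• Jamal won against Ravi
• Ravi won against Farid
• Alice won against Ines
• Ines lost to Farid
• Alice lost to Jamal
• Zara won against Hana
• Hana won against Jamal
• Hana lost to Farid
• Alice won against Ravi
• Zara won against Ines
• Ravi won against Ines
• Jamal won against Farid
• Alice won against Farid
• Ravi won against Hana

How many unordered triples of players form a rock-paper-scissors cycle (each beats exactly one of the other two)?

Win totals: Alice 4, Hana 2, Farid 3, Jamal 5, Ravi 3, Ines 1, Zara 3.
A player with w wins dominates both others in C(w,2) triples; summing gives 6 + 1 + 3 + 10 + 3 + 0 + 3 = 26 transitive triples.
Total triples C(7,3) = 35, so cyclic triples = 35 − 26 = 9.

9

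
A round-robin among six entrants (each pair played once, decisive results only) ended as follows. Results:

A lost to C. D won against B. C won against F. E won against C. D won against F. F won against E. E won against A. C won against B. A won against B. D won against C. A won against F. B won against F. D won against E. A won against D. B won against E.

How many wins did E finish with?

2

E's results: beat A, C; lost to B, D, F.
That is 2 wins.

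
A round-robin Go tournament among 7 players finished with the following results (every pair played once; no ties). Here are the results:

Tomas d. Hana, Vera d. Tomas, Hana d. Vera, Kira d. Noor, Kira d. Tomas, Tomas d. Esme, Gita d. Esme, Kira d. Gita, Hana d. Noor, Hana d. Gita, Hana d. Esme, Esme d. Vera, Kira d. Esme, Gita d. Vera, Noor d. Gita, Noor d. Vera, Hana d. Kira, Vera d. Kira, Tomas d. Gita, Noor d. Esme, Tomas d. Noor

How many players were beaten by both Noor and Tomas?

Noor beat: Esme, Gita, Vera.
Tomas beat: Esme, Gita, Hana, Noor.
Both beat: Esme, Gita — 2.

2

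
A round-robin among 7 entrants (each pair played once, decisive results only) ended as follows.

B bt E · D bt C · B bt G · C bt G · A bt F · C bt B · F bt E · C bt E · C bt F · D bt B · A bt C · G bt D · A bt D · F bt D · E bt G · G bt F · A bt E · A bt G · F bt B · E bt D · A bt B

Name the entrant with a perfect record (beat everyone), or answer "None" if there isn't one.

A

A has 6 wins out of 6 opponents — a perfect record.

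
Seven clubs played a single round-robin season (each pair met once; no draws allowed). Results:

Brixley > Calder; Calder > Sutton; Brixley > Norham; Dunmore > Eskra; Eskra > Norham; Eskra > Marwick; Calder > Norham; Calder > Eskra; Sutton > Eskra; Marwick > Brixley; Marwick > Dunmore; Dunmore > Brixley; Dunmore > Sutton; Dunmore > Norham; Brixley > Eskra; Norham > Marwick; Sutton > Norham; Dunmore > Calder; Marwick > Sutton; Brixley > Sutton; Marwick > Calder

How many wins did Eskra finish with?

2

Eskra's results: beat Marwick, Norham; lost to Sutton, Calder, Brixley, Dunmore.
That is 2 wins.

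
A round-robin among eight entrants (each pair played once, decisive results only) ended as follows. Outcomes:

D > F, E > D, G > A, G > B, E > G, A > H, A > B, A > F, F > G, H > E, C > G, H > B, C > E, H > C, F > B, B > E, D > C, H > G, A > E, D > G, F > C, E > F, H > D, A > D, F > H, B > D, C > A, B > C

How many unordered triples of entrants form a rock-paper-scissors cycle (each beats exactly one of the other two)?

Win totals: A 5, B 3, C 3, D 3, E 3, F 4, G 2, H 5.
An entrant with w wins dominates both others in C(w,2) triples; summing gives 10 + 3 + 3 + 3 + 3 + 6 + 1 + 10 = 39 transitive triples.
Total triples C(8,3) = 56, so cyclic triples = 56 − 39 = 17.

17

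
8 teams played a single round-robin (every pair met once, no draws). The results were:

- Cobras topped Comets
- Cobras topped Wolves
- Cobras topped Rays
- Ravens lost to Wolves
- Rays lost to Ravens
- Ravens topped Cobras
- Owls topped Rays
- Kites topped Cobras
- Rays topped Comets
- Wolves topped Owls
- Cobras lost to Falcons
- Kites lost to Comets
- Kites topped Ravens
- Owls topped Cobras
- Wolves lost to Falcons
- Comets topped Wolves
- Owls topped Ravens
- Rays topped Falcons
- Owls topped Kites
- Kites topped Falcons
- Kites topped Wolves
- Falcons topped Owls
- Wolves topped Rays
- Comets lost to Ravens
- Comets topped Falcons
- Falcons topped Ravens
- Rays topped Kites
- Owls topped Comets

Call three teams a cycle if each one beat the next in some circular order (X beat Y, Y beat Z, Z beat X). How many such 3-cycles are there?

19

Win totals: Comets 3, Rays 3, Kites 4, Ravens 3, Owls 5, Cobras 3, Wolves 3, Falcons 4.
A team with w wins dominates both others in C(w,2) triples; summing gives 3 + 3 + 6 + 3 + 10 + 3 + 3 + 6 = 37 transitive triples.
Total triples C(8,3) = 56, so cyclic triples = 56 − 37 = 19.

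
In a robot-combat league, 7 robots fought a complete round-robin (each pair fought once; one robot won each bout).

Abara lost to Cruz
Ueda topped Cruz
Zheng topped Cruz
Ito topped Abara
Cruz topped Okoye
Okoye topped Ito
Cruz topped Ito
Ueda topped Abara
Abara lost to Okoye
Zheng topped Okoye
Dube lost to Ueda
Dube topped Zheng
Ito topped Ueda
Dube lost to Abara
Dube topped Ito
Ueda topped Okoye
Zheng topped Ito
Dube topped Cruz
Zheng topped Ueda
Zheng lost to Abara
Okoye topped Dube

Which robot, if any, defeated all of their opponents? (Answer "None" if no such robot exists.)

None

Highest win total is Zheng with 4 (out of 6 possible).
Zheng lost to Dube, Abara, so no robot went undefeated.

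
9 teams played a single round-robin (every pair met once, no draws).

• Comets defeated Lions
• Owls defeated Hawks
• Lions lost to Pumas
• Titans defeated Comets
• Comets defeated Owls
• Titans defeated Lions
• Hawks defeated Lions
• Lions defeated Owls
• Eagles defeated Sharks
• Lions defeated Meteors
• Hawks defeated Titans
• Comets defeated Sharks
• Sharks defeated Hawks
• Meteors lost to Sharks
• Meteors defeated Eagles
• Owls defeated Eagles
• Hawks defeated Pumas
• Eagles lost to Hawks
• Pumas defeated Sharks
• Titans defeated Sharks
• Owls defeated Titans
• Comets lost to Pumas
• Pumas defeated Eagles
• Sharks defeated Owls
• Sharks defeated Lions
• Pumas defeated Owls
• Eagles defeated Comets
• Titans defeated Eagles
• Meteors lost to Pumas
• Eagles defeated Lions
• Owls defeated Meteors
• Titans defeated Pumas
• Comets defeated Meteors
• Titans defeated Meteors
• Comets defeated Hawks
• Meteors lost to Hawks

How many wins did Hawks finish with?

5

Hawks' results: beat Eagles, Lions, Pumas, Meteors, Titans; lost to Owls, Comets, Sharks.
That is 5 wins.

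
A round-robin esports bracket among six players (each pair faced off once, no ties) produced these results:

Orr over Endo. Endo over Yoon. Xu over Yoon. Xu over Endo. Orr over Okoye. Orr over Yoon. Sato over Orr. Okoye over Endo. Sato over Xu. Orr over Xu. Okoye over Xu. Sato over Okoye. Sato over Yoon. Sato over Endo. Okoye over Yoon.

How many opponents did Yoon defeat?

Yoon's results: beat no one; lost to Orr, Sato, Xu, Endo, Okoye.
That is 0 wins.

0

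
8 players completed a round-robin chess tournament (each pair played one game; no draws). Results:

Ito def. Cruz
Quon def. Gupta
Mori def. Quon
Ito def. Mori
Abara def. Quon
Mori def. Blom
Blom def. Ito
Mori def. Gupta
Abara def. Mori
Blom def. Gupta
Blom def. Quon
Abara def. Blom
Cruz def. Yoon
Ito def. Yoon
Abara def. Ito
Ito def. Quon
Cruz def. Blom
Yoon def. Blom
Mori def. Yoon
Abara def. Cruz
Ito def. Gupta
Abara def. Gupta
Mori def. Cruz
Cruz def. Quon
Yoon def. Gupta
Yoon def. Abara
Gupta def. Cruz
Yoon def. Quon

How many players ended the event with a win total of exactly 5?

Win totals: Abara 6, Yoon 4, Gupta 1, Mori 5, Cruz 3, Ito 5, Quon 1, Blom 3.
Exactly 5: Mori, Ito — 2 players.

2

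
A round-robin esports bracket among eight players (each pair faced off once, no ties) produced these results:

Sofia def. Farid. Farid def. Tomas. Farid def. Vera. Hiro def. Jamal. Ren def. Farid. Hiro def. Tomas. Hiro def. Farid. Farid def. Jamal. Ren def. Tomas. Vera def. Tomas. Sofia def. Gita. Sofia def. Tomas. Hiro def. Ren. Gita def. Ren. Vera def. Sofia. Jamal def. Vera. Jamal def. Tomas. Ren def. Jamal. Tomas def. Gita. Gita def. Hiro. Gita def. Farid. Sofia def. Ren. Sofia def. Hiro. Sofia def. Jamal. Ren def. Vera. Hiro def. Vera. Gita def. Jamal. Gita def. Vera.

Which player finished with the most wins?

Sofia

Win totals: Gita 5, Sofia 6, Hiro 5, Tomas 1, Vera 2, Jamal 2, Ren 4, Farid 3.
Sofia leads with 6 wins (next highest: 5).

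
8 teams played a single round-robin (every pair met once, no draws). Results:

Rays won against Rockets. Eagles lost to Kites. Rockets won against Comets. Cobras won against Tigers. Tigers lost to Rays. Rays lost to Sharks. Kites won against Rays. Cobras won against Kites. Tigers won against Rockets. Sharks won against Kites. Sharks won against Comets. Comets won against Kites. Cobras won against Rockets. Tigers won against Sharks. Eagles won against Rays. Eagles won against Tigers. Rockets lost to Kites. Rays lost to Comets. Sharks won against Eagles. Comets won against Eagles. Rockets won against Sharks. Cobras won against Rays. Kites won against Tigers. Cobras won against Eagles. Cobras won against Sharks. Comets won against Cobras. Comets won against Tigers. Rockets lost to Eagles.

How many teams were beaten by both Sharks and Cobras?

3

Sharks beat: Eagles, Kites, Comets, Rays.
Cobras beat: Sharks, Rockets, Eagles, Kites, Tigers, Rays.
Both beat: Eagles, Kites, Rays — 3.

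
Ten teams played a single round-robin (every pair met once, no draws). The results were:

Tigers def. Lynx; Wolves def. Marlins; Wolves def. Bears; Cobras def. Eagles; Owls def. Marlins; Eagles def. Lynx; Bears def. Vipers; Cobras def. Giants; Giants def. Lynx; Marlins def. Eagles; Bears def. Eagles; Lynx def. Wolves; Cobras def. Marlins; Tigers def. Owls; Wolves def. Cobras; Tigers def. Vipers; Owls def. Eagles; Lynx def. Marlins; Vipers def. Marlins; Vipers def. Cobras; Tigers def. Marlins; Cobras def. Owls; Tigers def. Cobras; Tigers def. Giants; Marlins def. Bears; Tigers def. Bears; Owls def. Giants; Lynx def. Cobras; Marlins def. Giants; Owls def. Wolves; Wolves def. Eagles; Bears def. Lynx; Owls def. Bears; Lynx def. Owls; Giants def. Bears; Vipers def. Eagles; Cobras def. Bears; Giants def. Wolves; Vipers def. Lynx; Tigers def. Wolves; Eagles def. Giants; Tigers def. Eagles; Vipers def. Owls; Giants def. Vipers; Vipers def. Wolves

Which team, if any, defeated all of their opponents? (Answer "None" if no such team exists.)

Tigers

Tigers has 9 wins out of 9 opponents — a perfect record.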